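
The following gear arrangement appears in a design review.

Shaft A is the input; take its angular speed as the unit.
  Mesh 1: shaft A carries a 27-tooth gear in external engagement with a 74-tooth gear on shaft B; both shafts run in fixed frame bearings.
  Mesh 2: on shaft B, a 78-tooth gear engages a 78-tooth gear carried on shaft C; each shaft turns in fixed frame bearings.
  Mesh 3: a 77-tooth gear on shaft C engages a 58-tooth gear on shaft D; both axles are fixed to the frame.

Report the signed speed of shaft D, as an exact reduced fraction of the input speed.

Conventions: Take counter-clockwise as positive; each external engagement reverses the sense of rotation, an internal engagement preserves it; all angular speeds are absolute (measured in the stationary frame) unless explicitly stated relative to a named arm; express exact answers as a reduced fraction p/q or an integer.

-2079/4292

3-mesh fixed-axis compound train (all bearings frame-fixed)
mesh 1 [27T→74T]: |ω|/ω_in = 1×27/74 = 27/74, sense flips to −
mesh 2 [78T→78T]: |ω|/ω_in = (27/74)×78/78 = 27/74, sense flips to +
mesh 3 [77T→58T]: |ω|/ω_in = (27/74)×77/58 = 2079/4292, sense flips to −
signed output speed (× input speed) = -2079/4292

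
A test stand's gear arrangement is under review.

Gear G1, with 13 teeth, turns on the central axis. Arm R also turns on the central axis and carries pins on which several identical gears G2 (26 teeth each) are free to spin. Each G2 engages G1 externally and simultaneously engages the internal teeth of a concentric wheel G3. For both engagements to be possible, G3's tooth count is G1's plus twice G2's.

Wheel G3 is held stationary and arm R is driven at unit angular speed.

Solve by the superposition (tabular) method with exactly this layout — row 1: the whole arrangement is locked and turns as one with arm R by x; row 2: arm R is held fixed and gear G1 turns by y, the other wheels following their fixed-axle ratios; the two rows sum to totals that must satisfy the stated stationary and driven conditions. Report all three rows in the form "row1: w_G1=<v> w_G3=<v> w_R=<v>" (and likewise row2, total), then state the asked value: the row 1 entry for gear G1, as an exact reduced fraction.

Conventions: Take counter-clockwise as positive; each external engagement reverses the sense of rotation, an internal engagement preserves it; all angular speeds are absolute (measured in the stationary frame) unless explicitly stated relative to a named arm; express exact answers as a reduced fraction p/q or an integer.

topology: planetary set — G1 13T / G2 26T / G3 65T, arm = carrier (Willis)
row 1: whole set turns with the arm by x
row 2 — arm fixed, fixed-axis ratios: sun y, ring −(13/65)·y, arm 0
boundary: total ω_ring = x − (13/65)·y = 0 and total ω_arm = x = 1  ⇒  y = 5, x = 1
row 2 ring = −(13/65)·5 = -1
totals (row 1 + row 2): sun 1 + 5 = 6, ring 1 + (-1) = 0, arm 1 + 0 = 1
asked cell (row1, sun) = 1

row1: w_G1=1 w_G3=1 w_R=1
row2: w_G1=5 w_G3=-1 w_R=0
total: w_G1=6 w_G3=0 w_R=1
asked value: 1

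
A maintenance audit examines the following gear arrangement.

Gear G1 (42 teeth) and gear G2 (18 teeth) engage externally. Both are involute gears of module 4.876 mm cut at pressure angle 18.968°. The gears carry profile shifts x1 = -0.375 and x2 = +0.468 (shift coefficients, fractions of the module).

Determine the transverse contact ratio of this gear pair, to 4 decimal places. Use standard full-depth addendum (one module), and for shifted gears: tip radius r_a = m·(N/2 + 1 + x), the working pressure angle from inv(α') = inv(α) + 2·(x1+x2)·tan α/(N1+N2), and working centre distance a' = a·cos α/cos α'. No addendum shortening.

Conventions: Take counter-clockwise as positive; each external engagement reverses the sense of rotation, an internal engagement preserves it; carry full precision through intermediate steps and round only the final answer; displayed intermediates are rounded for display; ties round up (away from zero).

1.5555

topology: single-mesh involute geometry — m = 4.876, 42T/18T pair
base radii: r_b1 = 96.835924, r_b2 = 41.501110
tip radii: r_a1 = 105.443500, r_a2 = 51.041968
inv(α') = inv(18.968°) + 2·(-0.375+0.468)·tan α/(42+18) = 0.01371444  ⇒  α' = 19.47028°
a' = a·cos α / cos α' = 146.2800·cos 18.968°/cos 19.47028° = 146.727734
action lengths: √(r_a1²−r_b1²) = 41.726916, √(r_a2²−r_b2²) = 29.714312
base pitch p_b = π·m·cos α = 14.486620
CR = (41.726916 + 29.714312 − 146.727734·sin 19.47028°)/14.486620 = 1.555521
contact ratio ≈ 1.5555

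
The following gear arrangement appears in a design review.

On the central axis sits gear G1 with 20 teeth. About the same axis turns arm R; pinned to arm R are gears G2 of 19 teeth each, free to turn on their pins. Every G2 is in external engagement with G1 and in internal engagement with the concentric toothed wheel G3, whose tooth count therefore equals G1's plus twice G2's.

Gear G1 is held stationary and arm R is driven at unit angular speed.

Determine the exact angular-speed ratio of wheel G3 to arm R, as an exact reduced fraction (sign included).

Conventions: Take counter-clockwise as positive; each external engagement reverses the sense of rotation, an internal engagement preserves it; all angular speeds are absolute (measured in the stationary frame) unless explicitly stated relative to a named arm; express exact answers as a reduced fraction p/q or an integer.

topology: planetary set — G1 20T / G2 19T / G3 58T, arm = carrier (Willis)
ring teeth: 20 + 2·19 = 58
20(ω_sun−ω_arm) = −58(ω_ring−ω_arm),  ω_sun = 0, ω_arm = 1
ω_ring = 1 − (20/58)(0−1) = 39/29
ω_out/ω_in = 39/29

39/29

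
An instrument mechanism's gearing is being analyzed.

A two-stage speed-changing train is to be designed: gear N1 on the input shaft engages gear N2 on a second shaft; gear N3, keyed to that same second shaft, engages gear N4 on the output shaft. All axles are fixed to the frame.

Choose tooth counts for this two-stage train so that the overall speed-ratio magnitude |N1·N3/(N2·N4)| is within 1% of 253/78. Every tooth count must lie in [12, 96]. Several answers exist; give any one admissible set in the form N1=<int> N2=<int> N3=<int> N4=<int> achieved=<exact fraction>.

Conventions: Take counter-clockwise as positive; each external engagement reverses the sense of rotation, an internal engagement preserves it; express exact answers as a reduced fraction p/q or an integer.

N1=22 N2=12 N3=23 N4=13 achieved=253/78

2-stage fixed-axis compound train for ratio 253/78
target = 253/78 in lowest terms: an exact hit needs N1·N3 = k·253 and N2·N4 = k·78 for one integer k, every count in [12, 96]; additionally prefer no 1:1 stage (N1 ≠ N2, N3 ≠ N4)
k = 1: no 1:1-free in-range split of k·253 and k·78 into factor pairs; take k = 2
k = 2: N1·N3 = 506 = 22·23, N2·N4 = 156 = 12·13
achieved = 22·23/(12·13) = 253/78; |achieved − target| = 0 ≤ 253/7800 ✓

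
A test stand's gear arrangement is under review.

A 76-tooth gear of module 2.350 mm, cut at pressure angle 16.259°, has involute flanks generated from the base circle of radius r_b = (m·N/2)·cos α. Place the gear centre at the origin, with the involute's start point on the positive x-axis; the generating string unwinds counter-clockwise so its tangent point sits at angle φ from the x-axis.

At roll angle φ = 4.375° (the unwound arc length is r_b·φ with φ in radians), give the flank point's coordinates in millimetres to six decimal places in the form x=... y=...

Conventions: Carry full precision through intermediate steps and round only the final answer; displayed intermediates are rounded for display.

x=85.978085 y=0.012715

recognized (one wheel, involute flank): single-mesh tooth geometry, m = 2.350, N = 76
pitch radius r_p = m·N/2 = 2.350·76/2 = 89.300000
base radius r_b = r_p·cos α = 89.300000·cos 16.259° = 85.728526
roll angle φ = 4.375° = 0.07635815 rad
x = r_b·(cos φ + φ·sin φ) = 85.978085
y = r_b·(sin φ − φ·cos φ) = 0.012715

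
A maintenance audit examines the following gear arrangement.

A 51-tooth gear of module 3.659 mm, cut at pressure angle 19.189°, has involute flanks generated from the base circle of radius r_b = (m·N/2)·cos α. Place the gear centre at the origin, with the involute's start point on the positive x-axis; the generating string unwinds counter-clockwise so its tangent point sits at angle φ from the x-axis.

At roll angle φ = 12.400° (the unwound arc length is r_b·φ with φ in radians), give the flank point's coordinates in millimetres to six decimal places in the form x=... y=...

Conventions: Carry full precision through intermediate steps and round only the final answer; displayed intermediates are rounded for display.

x=90.160044 y=0.296358

class = single-mesh tooth geometry [base-circle involute, m = 3.659, 51T]
pitch radius r_p = m·N/2 = 3.659·51/2 = 93.304500
base radius r_b = r_p·cos α = 93.304500·cos 19.189° = 88.120454
roll angle φ = 12.400° = 0.21642083 rad
x = r_b·(cos φ + φ·sin φ) = 90.160044
y = r_b·(sin φ − φ·cos φ) = 0.296358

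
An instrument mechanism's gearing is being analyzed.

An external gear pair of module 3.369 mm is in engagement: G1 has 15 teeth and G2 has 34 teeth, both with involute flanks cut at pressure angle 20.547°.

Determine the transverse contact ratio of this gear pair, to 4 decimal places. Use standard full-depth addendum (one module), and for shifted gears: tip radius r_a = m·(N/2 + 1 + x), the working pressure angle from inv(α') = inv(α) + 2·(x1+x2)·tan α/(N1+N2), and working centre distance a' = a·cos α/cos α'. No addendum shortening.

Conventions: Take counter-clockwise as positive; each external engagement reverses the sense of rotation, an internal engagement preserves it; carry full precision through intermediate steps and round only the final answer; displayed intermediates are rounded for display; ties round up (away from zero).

1.5610

single-mesh involute tooth geometry (15T engaging 34T at module 3.369)
base radii: r_b1 = 23.660098, r_b2 = 53.629555
tip radii: r_a1 = 28.636500, r_a2 = 60.642000
no profile shift: α' = α, a' = a
action lengths: √(r_a1²−r_b1²) = 16.132232, √(r_a2²−r_b2²) = 28.307649
base pitch p_b = π·m·cos α = 9.910719
CR = (16.132232 + 28.307649 − 82.540500·sin 20.54700°)/9.910719 = 1.560954
contact ratio ≈ 1.5610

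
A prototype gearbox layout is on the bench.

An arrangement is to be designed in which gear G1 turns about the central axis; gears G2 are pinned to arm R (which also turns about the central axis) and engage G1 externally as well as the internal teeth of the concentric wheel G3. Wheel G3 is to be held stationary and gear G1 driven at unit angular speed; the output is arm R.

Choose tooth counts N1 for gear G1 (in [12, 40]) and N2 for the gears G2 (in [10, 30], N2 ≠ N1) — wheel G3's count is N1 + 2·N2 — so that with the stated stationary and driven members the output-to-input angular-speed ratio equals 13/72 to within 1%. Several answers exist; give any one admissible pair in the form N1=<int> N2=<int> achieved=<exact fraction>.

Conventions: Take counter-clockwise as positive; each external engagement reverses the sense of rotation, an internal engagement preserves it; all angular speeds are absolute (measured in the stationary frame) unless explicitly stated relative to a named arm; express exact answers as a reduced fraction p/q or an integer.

N1=13 N2=23 achieved=13/72

planetary set to be sized for 13/72 (Willis relation)
Willis with ω_ring = 0: ω_arm/ω_sun = N1/(N1+N3); set equal to 13/72  ⇒  N3/N1 = 1/(13/72) − 1 = 59/13
N3 = N1 + 2·N2  ⇒  N2/N1 = (N3/N1 − 1)/2 = (59/13 − 1)/2 = 23/13
smallest multiple with N1 ≥ 12 and N2 ≥ 10: k = 1  ⇒  N1 = 1·13 = 13, N2 = 1·23 = 23 (N1 ≤ 40, N2 ≤ 30, N2 ≠ N1 ✓), N3 = 13 + 2·23 = 59
check: N1/(N1+N3) with N1 = 13, N3 = 59 gives 13/72; |achieved − target| = 0 ≤ 13/7200 ✓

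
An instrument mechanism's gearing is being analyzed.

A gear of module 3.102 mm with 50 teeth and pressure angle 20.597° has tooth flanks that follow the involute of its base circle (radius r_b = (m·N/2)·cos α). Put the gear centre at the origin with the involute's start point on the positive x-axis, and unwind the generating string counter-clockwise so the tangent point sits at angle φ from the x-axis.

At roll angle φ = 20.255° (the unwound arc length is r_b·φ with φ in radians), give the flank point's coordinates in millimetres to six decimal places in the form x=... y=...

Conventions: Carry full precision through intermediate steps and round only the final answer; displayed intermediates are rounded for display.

x=76.988207 y=1.055757

topology: single-mesh involute geometry — m = 3.102, N = 50
pitch radius r_p = m·N/2 = 3.102·50/2 = 77.550000
base radius r_b = r_p·cos α = 77.550000·cos 20.597° = 72.592846
roll angle φ = 20.255° = 0.35351644 rad
x = r_b·(cos φ + φ·sin φ) = 76.988207
y = r_b·(sin φ − φ·cos φ) = 1.055757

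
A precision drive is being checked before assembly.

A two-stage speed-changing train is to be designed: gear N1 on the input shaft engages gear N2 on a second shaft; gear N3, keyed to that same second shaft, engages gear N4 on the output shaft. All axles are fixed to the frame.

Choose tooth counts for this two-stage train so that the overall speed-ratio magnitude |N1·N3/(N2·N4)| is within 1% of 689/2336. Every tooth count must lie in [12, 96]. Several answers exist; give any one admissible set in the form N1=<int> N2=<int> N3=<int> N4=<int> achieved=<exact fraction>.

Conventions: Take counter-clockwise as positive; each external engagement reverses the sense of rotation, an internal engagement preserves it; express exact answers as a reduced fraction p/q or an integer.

2-stage fixed-axis compound train for ratio 689/2336
target = 689/2336 in lowest terms: an exact hit needs N1·N3 = k·689 and N2·N4 = k·2336 for one integer k, every count in [12, 96]; additionally prefer no 1:1 stage (N1 ≠ N2, N3 ≠ N4)
k = 1: N1·N3 = 689 = 13·53, N2·N4 = 2336 = 32·73
achieved = 13·53/(32·73) = 689/2336; |achieved − target| = 0 ≤ 689/233600 ✓

N1=13 N2=32 N3=53 N4=73 achieved=689/2336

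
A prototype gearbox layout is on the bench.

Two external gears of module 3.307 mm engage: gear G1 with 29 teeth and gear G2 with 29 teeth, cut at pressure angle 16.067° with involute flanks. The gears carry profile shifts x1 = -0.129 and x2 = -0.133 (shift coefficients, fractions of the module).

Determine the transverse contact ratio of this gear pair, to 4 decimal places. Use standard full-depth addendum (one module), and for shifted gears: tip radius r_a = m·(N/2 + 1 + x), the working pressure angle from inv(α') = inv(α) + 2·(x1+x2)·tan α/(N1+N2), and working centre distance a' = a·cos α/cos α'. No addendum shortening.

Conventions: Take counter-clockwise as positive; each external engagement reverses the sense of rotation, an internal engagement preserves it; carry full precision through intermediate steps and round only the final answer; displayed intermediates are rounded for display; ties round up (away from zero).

single-mesh involute tooth geometry (29T engaging 29T at module 3.307)
base radii: r_b1 = 46.078453, r_b2 = 46.078453
tip radii: r_a1 = 50.831897, r_a2 = 50.818669
inv(α') = inv(16.067°) + 2·(-0.129-0.133)·tan α/(29+29) = 0.00498725  ⇒  α' = 14.00492°
a' = a·cos α / cos α' = 95.9030·cos 16.067°/cos 14.00492° = 94.980196
action lengths: √(r_a1²−r_b1²) = 21.462943, √(r_a2²−r_b2²) = 21.431596
base pitch p_b = π·m·cos α = 9.983430
CR = (21.462943 + 21.431596 − 94.980196·sin 14.00492°)/9.983430 = 1.994188
contact ratio ≈ 1.9942

1.9942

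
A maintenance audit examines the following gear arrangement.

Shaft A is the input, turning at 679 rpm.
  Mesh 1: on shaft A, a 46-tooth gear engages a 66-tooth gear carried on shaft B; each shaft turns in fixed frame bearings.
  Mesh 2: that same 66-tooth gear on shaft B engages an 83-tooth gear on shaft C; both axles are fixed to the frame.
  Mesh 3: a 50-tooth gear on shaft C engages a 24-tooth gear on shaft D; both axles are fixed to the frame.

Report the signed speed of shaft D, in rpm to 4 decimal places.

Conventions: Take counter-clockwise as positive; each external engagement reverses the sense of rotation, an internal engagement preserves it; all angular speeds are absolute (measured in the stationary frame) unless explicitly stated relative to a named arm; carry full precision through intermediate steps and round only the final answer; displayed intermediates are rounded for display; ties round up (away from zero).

class = fixed-axis compound train [3 meshes; 3 ratios multiply, 3 sense flips]
mesh 1 [46T→66T]: ω = 679.0000×46/66 = 473.2424 rpm, sense flips to −
mesh 2 [66T→83T]: ω = 473.2424×66/83 = 376.3133 rpm, sense flips to +
mesh 3 [50T→24T]: ω = 376.3133×50/24 = 783.9859 rpm, sense flips to −
signed output speed = -783.9859 rpm

-783.9859 rpm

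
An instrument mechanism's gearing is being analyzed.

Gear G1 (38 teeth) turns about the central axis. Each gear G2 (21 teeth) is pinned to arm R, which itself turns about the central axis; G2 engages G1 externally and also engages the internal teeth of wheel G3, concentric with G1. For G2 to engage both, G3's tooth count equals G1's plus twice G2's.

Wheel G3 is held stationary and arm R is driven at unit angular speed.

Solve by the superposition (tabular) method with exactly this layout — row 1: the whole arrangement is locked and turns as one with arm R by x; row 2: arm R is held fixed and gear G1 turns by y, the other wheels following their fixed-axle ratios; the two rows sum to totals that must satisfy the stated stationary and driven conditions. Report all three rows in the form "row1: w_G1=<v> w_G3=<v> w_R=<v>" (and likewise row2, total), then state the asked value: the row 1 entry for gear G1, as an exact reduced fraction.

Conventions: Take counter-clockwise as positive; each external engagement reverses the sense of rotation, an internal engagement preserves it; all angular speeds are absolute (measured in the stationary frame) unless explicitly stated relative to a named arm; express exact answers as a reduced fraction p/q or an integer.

class = planetary set [G3 = 38+2·21 = 80; Willis about the carrier]
superposition row 1 [locked train]: every member turns x
row 2 (arm held, sun turns y): ω_ring = −(38/80)·y, ω_arm = 0
boundary: total ω_ring = x − (38/80)·y = 0 and total ω_arm = x = 1  ⇒  y = 40/19, x = 1
row 2 ring = −(38/80)·40/19 = -1
totals (row 1 + row 2): sun 1 + 40/19 = 59/19, ring 1 + (-1) = 0, arm 1 + 0 = 1
asked cell (row1, sun) = 1

row1: w_G1=1 w_G3=1 w_R=1
row2: w_G1=40/19 w_G3=-1 w_R=0
total: w_G1=59/19 w_G3=0 w_R=1
asked value: 1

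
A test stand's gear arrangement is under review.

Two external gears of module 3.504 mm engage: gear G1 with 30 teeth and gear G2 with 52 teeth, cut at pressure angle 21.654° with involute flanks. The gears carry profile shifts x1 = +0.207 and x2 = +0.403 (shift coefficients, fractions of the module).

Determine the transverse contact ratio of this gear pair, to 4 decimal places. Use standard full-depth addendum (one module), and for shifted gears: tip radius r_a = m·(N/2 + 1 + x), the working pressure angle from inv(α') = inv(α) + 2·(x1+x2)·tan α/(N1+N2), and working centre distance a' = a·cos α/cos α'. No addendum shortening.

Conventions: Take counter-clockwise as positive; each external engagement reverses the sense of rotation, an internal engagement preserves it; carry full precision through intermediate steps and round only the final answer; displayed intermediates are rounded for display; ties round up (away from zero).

1.5541

class = single-mesh tooth geometry [involute pair 30T × 52T, m = 3.504]
base radii: r_b1 = 48.850795, r_b2 = 84.674711
tip radii: r_a1 = 56.789328, r_a2 = 96.020112
inv(α') = inv(21.654°) + 2·(+0.207+0.403)·tan α/(30+52) = 0.02499190  ⇒  α' = 23.60010°
a' = a·cos α / cos α' = 143.6640·cos 21.654°/cos 23.60010° = 145.712618
action lengths: √(r_a1²−r_b1²) = 28.959068, √(r_a2²−r_b2²) = 45.277536
base pitch p_b = π·m·cos α = 10.231287
CR = (28.959068 + 45.277536 − 145.712618·sin 23.60010°)/10.231287 = 1.554101
contact ratio ≈ 1.5541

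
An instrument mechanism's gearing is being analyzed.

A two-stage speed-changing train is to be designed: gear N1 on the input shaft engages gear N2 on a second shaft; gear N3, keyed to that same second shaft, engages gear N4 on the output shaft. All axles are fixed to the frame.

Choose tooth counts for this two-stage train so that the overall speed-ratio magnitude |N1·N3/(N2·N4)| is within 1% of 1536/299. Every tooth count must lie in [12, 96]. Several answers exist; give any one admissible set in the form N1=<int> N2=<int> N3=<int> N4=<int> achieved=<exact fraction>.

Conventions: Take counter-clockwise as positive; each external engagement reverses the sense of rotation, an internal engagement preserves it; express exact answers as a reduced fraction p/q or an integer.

N1=16 N2=13 N3=96 N4=23 achieved=1536/299

2-stage fixed-axis compound train for ratio 1536/299
target = 1536/299 in lowest terms: an exact hit needs N1·N3 = k·1536 and N2·N4 = k·299 for one integer k, every count in [12, 96]; additionally prefer no 1:1 stage (N1 ≠ N2, N3 ≠ N4)
k = 1: N1·N3 = 1536 = 16·96, N2·N4 = 299 = 13·23
achieved = 16·96/(13·23) = 1536/299; |achieved − target| = 0 ≤ 384/7475 ✓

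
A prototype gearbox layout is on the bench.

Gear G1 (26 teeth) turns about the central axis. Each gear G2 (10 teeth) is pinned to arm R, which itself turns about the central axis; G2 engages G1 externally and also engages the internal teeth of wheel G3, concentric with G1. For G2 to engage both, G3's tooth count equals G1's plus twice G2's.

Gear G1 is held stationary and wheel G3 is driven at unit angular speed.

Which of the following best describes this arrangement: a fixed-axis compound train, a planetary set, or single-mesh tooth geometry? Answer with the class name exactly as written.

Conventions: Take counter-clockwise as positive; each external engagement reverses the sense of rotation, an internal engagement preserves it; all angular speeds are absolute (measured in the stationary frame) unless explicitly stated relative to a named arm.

planetary set

recognized (axles ride arm R): planetary set, 26/10/46 teeth
classification: planetary set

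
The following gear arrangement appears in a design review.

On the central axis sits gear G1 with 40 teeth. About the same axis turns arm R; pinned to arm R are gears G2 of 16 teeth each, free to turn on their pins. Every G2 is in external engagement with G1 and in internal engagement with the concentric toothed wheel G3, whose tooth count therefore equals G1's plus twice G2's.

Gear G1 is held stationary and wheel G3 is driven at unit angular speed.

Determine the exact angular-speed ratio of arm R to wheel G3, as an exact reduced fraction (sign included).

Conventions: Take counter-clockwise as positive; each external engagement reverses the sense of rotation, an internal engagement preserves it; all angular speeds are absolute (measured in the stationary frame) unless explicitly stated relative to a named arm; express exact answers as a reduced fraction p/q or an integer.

planetary set (40T centre, 16T on arm, 72T internal) — Willis relation
ring teeth: 40 + 2·16 = 72
40(ω_sun−ω_arm) = −72(ω_ring−ω_arm),  ω_sun = 0, ω_ring = 1
40(0−ω_arm) = −72(1−ω_arm)  ⇒  112·ω_arm = 72  ⇒  ω_arm = 9/14
ω_out/ω_in = 9/14

9/14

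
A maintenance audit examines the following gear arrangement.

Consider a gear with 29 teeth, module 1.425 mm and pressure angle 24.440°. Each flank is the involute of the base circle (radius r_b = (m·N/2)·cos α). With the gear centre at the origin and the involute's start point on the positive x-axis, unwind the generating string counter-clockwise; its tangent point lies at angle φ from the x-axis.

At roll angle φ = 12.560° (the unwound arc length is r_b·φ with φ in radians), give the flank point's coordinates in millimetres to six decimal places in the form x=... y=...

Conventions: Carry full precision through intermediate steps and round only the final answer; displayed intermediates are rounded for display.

x=19.257600 y=0.065736

topology: single-mesh involute geometry — m = 1.425, N = 29
pitch radius r_p = m·N/2 = 1.425·29/2 = 20.662500
base radius r_b = r_p·cos α = 20.662500·cos 24.440° = 18.811037
roll angle φ = 12.560° = 0.21921335 rad
x = r_b·(cos φ + φ·sin φ) = 19.257600
y = r_b·(sin φ − φ·cos φ) = 0.065736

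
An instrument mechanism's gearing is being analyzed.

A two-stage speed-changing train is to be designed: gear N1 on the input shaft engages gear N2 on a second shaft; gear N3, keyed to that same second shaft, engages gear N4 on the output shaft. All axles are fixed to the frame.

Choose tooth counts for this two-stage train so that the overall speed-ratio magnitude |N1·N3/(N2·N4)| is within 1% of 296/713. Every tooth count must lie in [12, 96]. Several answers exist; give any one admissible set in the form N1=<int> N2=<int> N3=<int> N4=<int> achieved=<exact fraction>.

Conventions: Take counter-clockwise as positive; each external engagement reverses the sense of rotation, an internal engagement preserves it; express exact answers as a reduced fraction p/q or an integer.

N1=16 N2=23 N3=37 N4=62 achieved=296/713

topology: fixed-axis compound train — 2 stages, target 296/713
target = 296/713 in lowest terms: an exact hit needs N1·N3 = k·296 and N2·N4 = k·713 for one integer k, every count in [12, 96]; additionally prefer no 1:1 stage (N1 ≠ N2, N3 ≠ N4)
k = 1: no 1:1-free in-range split of k·296 and k·713 into factor pairs; take k = 2
k = 2: N1·N3 = 592 = 16·37, N2·N4 = 1426 = 23·62
achieved = 16·37/(23·62) = 296/713; |achieved − target| = 0 ≤ 74/17825 ✓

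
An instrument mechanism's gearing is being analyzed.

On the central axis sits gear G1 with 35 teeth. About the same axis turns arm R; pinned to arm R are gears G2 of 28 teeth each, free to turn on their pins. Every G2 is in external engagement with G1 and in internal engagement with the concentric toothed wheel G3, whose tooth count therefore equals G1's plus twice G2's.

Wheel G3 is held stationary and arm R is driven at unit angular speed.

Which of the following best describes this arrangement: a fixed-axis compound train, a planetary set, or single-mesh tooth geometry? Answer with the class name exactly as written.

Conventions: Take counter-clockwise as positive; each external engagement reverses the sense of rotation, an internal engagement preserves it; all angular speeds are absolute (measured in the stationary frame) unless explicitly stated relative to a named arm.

planetary set (35T centre, 28T on arm, 91T internal) — Willis relation
classification: planetary set

planetary set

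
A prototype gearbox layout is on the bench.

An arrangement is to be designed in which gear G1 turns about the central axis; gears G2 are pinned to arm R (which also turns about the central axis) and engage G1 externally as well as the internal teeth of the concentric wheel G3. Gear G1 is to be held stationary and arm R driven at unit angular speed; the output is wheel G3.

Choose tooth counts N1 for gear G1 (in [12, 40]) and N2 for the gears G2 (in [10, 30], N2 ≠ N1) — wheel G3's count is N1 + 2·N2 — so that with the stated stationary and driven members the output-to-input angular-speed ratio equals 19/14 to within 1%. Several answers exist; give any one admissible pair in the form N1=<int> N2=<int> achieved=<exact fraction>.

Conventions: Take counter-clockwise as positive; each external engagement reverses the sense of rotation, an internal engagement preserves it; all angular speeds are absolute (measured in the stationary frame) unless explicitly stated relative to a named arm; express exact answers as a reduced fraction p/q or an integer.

N1=20 N2=18 achieved=19/14

planetary set to be sized for 19/14 (Willis relation)
Willis with ω_sun = 0: ω_ring/ω_arm = (N1+N3)/N3; set equal to 19/14  ⇒  N3/N1 = 1/(19/14 − 1) = 14/5
N3 = N1 + 2·N2  ⇒  N2/N1 = (N3/N1 − 1)/2 = (14/5 − 1)/2 = 9/10
smallest multiple with N1 ≥ 12 and N2 ≥ 10: k = 2  ⇒  N1 = 2·10 = 20, N2 = 2·9 = 18 (N1 ≤ 40, N2 ≤ 30, N2 ≠ N1 ✓), N3 = 20 + 2·18 = 56
check: (N1+N3)/N3 with N1 = 20, N3 = 56 gives 19/14; |achieved − target| = 0 ≤ 19/1400 ✓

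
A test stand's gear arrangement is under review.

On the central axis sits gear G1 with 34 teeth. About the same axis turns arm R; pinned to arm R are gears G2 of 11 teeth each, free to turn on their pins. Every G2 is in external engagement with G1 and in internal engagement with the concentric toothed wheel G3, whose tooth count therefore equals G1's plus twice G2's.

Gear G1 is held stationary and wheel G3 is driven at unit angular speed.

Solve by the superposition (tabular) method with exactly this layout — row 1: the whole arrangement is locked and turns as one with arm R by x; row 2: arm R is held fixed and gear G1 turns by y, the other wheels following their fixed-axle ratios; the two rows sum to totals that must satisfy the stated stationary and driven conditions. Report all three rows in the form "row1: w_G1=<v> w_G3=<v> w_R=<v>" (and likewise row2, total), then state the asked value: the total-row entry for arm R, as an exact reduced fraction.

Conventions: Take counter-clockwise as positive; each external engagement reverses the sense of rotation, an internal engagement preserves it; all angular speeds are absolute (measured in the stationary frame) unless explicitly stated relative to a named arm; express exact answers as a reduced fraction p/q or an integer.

class = planetary set [G3 = 34+2·11 = 56; Willis about the carrier]
superposition row 1 [locked train]: every member turns x
row 2: sun turns y, ring = −(34/56)·y, arm 0
boundary: total ω_sun = x + y = 0 and total ω_ring = x − (34/56)·y = 1  ⇒  y = -28/45, x = 28/45
row 2 ring = −(34/56)·(-28/45) = 17/45
totals (row 1 + row 2): sun 28/45 + (-28/45) = 0, ring 28/45 + 17/45 = 1, arm 28/45 + 0 = 28/45
asked cell (total, arm) = 28/45

row1: w_G1=28/45 w_G3=28/45 w_R=28/45
row2: w_G1=-28/45 w_G3=17/45 w_R=0
total: w_G1=0 w_G3=1 w_R=28/45
asked value: 28/45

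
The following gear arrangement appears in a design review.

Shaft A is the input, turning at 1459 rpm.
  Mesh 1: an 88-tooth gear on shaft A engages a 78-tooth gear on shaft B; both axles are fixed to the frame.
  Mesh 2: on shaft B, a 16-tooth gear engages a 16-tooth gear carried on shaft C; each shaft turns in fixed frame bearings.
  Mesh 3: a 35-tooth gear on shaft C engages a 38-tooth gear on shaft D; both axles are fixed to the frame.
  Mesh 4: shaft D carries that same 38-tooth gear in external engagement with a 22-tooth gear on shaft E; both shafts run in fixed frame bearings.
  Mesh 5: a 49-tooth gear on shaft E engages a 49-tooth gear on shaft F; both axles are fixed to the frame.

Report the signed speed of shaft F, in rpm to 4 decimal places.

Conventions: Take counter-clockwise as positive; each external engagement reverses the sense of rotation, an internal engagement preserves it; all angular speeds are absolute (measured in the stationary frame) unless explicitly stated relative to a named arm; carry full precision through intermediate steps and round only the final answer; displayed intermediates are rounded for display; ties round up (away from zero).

5-mesh fixed-axis compound train (all bearings frame-fixed)
mesh 1 [88T→78T]: ω = 1459.0000×88/78 = 1646.0513 rpm, sense flips to −
mesh 2 [16T→16T]: ω = 1646.0513×16/16 = 1646.0513 rpm, sense flips to +
mesh 3 [35T→38T]: ω = 1646.0513×35/38 = 1516.0999 rpm, sense flips to −
mesh 4 [38T→22T]: ω = 1516.0999×38/22 = 2618.7179 rpm, sense flips to +
mesh 5 [49T→49T]: ω = 2618.7179×49/49 = 2618.7179 rpm, sense flips to −
signed output speed = -2618.7179 rpm

-2618.7179 rpm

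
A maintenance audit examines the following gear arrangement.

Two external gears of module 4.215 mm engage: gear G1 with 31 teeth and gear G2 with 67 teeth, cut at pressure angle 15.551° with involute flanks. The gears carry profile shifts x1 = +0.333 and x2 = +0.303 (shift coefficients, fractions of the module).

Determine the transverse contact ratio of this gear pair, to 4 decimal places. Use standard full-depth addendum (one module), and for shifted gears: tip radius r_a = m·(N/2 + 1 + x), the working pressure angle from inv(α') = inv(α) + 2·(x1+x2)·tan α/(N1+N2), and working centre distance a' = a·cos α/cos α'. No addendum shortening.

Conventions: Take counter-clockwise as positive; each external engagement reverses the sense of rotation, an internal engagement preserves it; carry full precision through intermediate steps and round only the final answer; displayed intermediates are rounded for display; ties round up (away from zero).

recognized (one external pair, fixed centres): single-mesh tooth geometry, m = 4.215, N1 = 31, N2 = 67
base radii: r_b1 = 62.940821, r_b2 = 136.033387
tip radii: r_a1 = 70.951095, r_a2 = 146.694645
inv(α') = inv(15.551°) + 2·(+0.333+0.303)·tan α/(31+67) = 0.01047921  ⇒  α' = 17.84597°
a' = a·cos α / cos α' = 206.5350·cos 15.551°/cos 17.84597° = 209.032035
action lengths: √(r_a1²−r_b1²) = 32.749213, √(r_a2²−r_b2²) = 54.902063
base pitch p_b = π·m·cos α = 12.757059
CR = (32.749213 + 54.902063 − 209.032035·sin 17.84597°)/12.757059 = 1.849289
contact ratio ≈ 1.8493

1.8493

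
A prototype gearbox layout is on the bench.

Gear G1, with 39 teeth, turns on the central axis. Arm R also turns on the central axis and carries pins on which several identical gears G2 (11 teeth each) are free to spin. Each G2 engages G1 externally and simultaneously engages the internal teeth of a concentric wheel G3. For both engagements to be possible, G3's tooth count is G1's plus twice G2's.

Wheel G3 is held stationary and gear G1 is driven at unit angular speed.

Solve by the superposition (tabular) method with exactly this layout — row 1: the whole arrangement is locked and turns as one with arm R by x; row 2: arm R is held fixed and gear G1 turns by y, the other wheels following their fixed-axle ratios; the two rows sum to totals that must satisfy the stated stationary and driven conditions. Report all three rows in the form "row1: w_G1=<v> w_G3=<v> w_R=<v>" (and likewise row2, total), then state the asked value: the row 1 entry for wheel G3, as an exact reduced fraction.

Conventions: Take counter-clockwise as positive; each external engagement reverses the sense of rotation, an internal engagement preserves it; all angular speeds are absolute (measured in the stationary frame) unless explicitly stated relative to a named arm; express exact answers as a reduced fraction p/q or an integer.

row1: w_G1=39/100 w_G3=39/100 w_R=39/100
row2: w_G1=61/100 w_G3=-39/100 w_R=0
total: w_G1=1 w_G3=0 w_R=39/100
asked value: 39/100

recognized (axles ride arm R): planetary set, 39/11/61 teeth
row 1 — lock + rotate with arm: ω_sun = ω_ring = ω_arm = x
row 2 (arm held, sun turns y): ω_ring = −(39/61)·y, ω_arm = 0
boundary: total ω_ring = x − (39/61)·y = 0 and total ω_sun = x + y = 1  ⇒  y = 61/100, x = 39/100
row 2 ring = −(39/61)·61/100 = -39/100
totals (row 1 + row 2): sun 39/100 + 61/100 = 1, ring 39/100 + (-39/100) = 0, arm 39/100 + 0 = 39/100
asked cell (row1, ring) = 39/100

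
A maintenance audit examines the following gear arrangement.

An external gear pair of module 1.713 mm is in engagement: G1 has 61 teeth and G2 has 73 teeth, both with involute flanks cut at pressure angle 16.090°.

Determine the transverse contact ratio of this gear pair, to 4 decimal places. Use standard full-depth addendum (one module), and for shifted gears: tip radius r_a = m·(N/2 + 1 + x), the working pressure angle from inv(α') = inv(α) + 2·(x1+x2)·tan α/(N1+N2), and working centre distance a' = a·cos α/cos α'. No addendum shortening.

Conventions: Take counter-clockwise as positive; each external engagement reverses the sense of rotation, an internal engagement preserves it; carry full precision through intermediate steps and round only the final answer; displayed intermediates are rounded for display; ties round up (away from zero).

single-mesh involute tooth geometry (61T engaging 73T at module 1.713)
base radii: r_b1 = 50.199876, r_b2 = 60.075262
tip radii: r_a1 = 53.959500, r_a2 = 64.237500
no profile shift: α' = α, a' = a
action lengths: √(r_a1²−r_b1²) = 19.788888, √(r_a2²−r_b2²) = 22.746854
base pitch p_b = π·m·cos α = 5.170740
CR = (19.788888 + 22.746854 − 114.771000·sin 16.09000°)/5.170740 = 2.074618
contact ratio ≈ 2.0746

2.0746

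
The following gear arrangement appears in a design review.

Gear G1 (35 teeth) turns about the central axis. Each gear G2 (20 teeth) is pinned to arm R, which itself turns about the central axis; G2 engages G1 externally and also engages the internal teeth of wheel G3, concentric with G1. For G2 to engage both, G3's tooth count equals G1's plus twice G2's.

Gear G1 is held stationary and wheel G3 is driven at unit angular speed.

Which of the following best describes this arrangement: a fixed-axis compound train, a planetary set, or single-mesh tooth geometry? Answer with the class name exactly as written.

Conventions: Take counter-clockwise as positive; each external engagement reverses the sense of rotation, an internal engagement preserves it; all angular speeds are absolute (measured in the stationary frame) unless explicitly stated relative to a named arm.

planetary set

planetary set (35T centre, 20T on arm, 75T internal) — Willis relation
classification: planetary set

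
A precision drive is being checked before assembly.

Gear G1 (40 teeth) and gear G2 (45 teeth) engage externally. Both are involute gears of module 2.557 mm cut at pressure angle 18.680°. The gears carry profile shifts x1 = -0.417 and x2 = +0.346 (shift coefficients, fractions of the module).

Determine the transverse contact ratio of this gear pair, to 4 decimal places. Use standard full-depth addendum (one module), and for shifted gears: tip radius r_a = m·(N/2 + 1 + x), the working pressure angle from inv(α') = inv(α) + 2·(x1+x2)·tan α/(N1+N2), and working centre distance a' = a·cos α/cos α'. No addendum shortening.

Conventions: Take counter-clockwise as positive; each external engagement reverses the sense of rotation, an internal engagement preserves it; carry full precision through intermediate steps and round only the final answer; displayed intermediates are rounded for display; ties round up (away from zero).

1.7969

single-mesh involute tooth geometry (40T engaging 45T at module 2.557)
base radii: r_b1 = 48.446054, r_b2 = 54.501811
tip radii: r_a1 = 52.630731, r_a2 = 60.974222
inv(α') = inv(18.680°) + 2·(-0.417+0.346)·tan α/(40+45) = 0.01150000  ⇒  α' = 18.39215°
a' = a·cos α / cos α' = 108.6725·cos 18.680°/cos 18.39215° = 108.489597
action lengths: √(r_a1²−r_b1²) = 20.566324, √(r_a2²−r_b2²) = 27.338771
base pitch p_b = π·m·cos α = 7.609888
CR = (20.566324 + 27.338771 − 108.489597·sin 18.39215°)/7.609888 = 1.796945
contact ratio ≈ 1.7969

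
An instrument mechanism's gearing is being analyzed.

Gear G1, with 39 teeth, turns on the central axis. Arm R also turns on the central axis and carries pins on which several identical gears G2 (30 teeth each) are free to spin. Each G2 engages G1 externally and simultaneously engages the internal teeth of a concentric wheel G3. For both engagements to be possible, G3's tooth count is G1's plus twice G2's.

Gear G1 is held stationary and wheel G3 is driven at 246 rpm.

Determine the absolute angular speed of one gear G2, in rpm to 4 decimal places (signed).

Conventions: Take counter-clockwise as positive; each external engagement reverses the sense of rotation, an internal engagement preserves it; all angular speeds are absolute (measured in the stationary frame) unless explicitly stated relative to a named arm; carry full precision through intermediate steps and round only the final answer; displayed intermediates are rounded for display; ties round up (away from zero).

+405.9000 rpm

recognized (axles ride arm R): planetary set, 39/30/99 teeth
normalise by the input: solve with ω_ring = 1, then scale by 246 rpm
ring teeth: 39 + 2·30 = 99
39(ω_sun−ω_arm) = −99(ω_ring−ω_arm),  ω_sun = 0, ω_ring = 1
39(0−ω_arm) = −99(1−ω_arm)  ⇒  138·ω_arm = 99  ⇒  ω_arm = 33/46
sun–planet mesh: 39·(0−33/46) = −30·(ω_p−ω_arm)  ⇒  ω_p−ω_arm = 429/460
ω_p = 33/46 + 429/460 = 33/20
scale: ω_p = 33/20 × 246 rpm = +405.9000 rpm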